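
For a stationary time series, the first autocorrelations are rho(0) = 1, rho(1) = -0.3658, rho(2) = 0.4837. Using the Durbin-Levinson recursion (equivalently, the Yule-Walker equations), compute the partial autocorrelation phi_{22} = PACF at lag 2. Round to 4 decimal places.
\phi_{22} = 0.4039

The PACF at lag k is phi_{kk}, the last component of the solution
to the Yule-Walker system G_k phi = r_k where
  (G_k)_{ij} = rho(|i - j|), (r_k)_i = rho(i), i,j = 1..k.
Equivalently, Durbin-Levinson gives phi_{kk} iteratively:
  phi_{11} = rho(1)
  phi_{kk} = [rho(k) - sum_{j=1..k-1} phi_{k-1,j} rho(k-j)]
            / [1 - sum_{j=1..k-1} phi_{k-1,j} rho(j)],
  phi_{k,j} = phi_{k-1,j} - phi_{kk} phi_{k-1,k-j},  j = 1..k-1.
Step k = 1:
  phi_11 = rho(1) = -0.3658.
Step k = 2:
  phi_22 = [rho(2) - phi_11 rho(1)] / [1 - phi_11 rho(1)] = [0.4837 - (-0.3658)(-0.3658)] / [1 - (-0.3658)(-0.3658)]
         = 0.34989036 / 0.86619036 = 0.4039.
Therefore phi_{22} = 0.4039.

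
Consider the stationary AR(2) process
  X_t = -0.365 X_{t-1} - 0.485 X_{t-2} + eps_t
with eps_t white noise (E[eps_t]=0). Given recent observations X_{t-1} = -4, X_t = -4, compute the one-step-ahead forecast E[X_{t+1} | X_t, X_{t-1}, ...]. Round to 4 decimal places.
E[X_{t+1} \mid \mathcal F_t] = 3.4000

For an AR(p) model X_t = c + sum_i phi_i X_{t-i} + eps_t, the
one-step-ahead conditional mean is
  E[X_{t+1} | X_t, ...] = c + sum_i phi_i X_{t+1-i}.
Substitute known values:
  E[X_{t+1} | ...] = (-0.365) * (-4) + (-0.485) * (-4)
                   = 3.4000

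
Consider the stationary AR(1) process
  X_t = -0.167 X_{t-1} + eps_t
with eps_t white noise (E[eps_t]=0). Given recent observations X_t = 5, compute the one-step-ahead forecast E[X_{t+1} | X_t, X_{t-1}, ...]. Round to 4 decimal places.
E[X_{t+1} \mid \mathcal F_t] = -0.8350

For an AR(p) model X_t = c + sum_i phi_i X_{t-i} + eps_t, the
one-step-ahead conditional mean is
  E[X_{t+1} | X_t, ...] = c + sum_i phi_i X_{t+1-i}.
Substitute known values:
  E[X_{t+1} | ...] = (-0.167) * (5)
                   = -0.8350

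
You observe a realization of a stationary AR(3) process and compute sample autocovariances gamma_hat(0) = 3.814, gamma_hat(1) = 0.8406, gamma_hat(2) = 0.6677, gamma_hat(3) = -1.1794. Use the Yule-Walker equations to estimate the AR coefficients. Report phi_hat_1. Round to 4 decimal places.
\hat\phi_{1} = 0.2440

The Yule-Walker equations for an AR(p) process read, in matrix form,
  Gamma_p phi = r_p,   with   (Gamma_p)_{ij} = gamma(|i - j|),
                       (r_p)_i = gamma(i),   i,j = 1..p.
Substitute the sample gammas (Toeplitz matrix and right-hand side of size 3):
  Gamma_p = [[3.814, 0.8406, 0.6677], [0.8406, 3.814, 0.8406], [0.6677, 0.8406, 3.814]]
  r_p     = [0.8406, 0.6677, -1.1794]
Written out (R1..R3):
  (R1) 3.814 phi_1 + 0.8406 phi_2 + 0.6677 phi_3 = 0.8406
  (R2) 0.8406 phi_1 + 3.814 phi_2 + 0.8406 phi_3 = 0.6677
  (R3) 0.6677 phi_1 + 0.8406 phi_2 + 3.814 phi_3 = -1.1794
Gaussian elimination:
  R2 <- R2 - (0.8406/3.814) R1 = R2 - (0.220399) R1:  3.628733 phi_2 + 0.69344 phi_3 = 0.482433
  R3 <- R3 - (0.6677/3.814) R1 = R3 - (0.175066) R1:  0.69344 phi_2 + 3.697109 phi_3 = -1.32656
  R3 <- R3 - (0.69344/3.628733) R2 = R3 - (0.191097) R2:  3.564594 phi_3 = -1.418752
Back-substitution:
  phi_hat_3 = -1.418752 / 3.564594 = -0.398012
  phi_hat_2 = (0.482433 - (0.69344)(-0.398012)) / 3.628733 = 0.209007
  phi_hat_1 = (0.8406 - (0.8406)(0.209007) - (0.6677)(-0.398012)) / 3.814 = 0.244012
So phi_hat = [0.2440, 0.2090, -0.3980].
Therefore phi_hat_1 = 0.2440.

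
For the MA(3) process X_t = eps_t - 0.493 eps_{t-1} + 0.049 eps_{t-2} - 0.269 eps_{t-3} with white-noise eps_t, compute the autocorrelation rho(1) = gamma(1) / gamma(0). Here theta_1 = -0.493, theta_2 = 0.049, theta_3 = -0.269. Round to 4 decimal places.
\rho(1) = -0.4024

For an MA(q) process with theta_0 = 1, the autocovariance is
  gamma(k) = sigma^2 * sum_{i=0..q-k} theta_i * theta_{i+k},
and rho(k) = gamma(k) / gamma(0). Sigma^2 cancels.
  numerator   = (1)*(-0.493) + (-0.493)*(0.049) + (0.049)*(-0.269) = -0.530338.
  denominator = (1)^2 + (-0.493)^2 + (0.049)^2 + (-0.269)^2 = 1.317811.
  rho(1) = -0.530338 / 1.317811 = -0.4024.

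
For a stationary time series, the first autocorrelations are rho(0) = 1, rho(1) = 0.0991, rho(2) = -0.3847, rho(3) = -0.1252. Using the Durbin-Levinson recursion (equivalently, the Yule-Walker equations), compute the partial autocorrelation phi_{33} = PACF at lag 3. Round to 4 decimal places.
\phi_{33} = -0.0389

The PACF at lag k is phi_{kk}, the last component of the solution
to the Yule-Walker system G_k phi = r_k where
  (G_k)_{ij} = rho(|i - j|), (r_k)_i = rho(i), i,j = 1..k.
Equivalently, Durbin-Levinson gives phi_{kk} iteratively:
  phi_{11} = rho(1)
  phi_{kk} = [rho(k) - sum_{j=1..k-1} phi_{k-1,j} rho(k-j)]
            / [1 - sum_{j=1..k-1} phi_{k-1,j} rho(j)],
  phi_{k,j} = phi_{k-1,j} - phi_{kk} phi_{k-1,k-j},  j = 1..k-1.
Step k = 1:
  phi_11 = rho(1) = 0.0991.
Step k = 2:
  phi_22 = [rho(2) - phi_11 rho(1)] / [1 - phi_11 rho(1)] = [-0.3847 - (0.0991)(0.0991)] / [1 - (0.0991)(0.0991)]
         = -0.39452081 / 0.99017919 = -0.398434.
  Update: phi_21 = phi_11 - phi_22 phi_11 = 0.0991 - (-0.398434)(0.0991) = 0.138585.
Step k = 3:
  phi_33 = [rho(3) - phi_21 rho(2) - phi_22 rho(1)] / [1 - phi_21 rho(1) - phi_22 rho(2)]
    numerator   = -0.1252 - (0.138585)(-0.3847) - (-0.398434)(0.0991) = -0.03240165
    denominator = 1 - (0.138585)(0.0991) - (-0.398434)(-0.3847) = 0.83298878
  phi_33 = -0.03240165 / 0.83298878 = -0.0389.
Therefore phi_{33} = -0.0389.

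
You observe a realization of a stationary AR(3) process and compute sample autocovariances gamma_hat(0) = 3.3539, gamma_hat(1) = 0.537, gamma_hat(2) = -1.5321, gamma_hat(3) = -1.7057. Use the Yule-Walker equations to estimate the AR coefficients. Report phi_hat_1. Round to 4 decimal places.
\hat\phi_{1} = 0.0240

The Yule-Walker equations for an AR(p) process read, in matrix form,
  Gamma_p phi = r_p,   with   (Gamma_p)_{ij} = gamma(|i - j|),
                       (r_p)_i = gamma(i),   i,j = 1..p.
Substitute the sample gammas (Toeplitz matrix and right-hand side of size 3):
  Gamma_p = [[3.3539, 0.537, -1.5321], [0.537, 3.3539, 0.537], [-1.5321, 0.537, 3.3539]]
  r_p     = [0.537, -1.5321, -1.7057]
Written out (R1..R3):
  (R1) 3.3539 phi_1 + 0.537 phi_2 - 1.5321 phi_3 = 0.537
  (R2) 0.537 phi_1 + 3.3539 phi_2 + 0.537 phi_3 = -1.5321
  (R3) -1.5321 phi_1 + 0.537 phi_2 + 3.3539 phi_3 = -1.7057
Gaussian elimination:
  R2 <- R2 - (0.537/3.3539) R1 = R2 - (0.160112) R1:  3.26792 phi_2 + 0.782308 phi_3 = -1.61808
  R3 <- R3 - (-1.5321/3.3539) R1 = R3 - (-0.456811) R1:  0.782308 phi_2 + 2.654019 phi_3 = -1.460392
  R3 <- R3 - (0.782308/3.26792) R2 = R3 - (0.23939) R2:  2.466742 phi_3 = -1.07304
Back-substitution:
  phi_hat_3 = -1.07304 / 2.466742 = -0.435003
  phi_hat_2 = (-1.61808 - (0.782308)(-0.435003)) / 3.26792 = -0.391005
  phi_hat_1 = (0.537 - (0.537)(-0.391005) - (-1.5321)(-0.435003)) / 3.3539 = 0.024003
So phi_hat = [0.0240, -0.3910, -0.4350].
Therefore phi_hat_1 = 0.0240.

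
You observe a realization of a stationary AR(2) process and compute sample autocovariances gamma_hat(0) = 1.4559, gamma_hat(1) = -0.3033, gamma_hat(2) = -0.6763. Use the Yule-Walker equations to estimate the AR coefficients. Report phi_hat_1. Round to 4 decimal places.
\hat\phi_{1} = -0.3189

The Yule-Walker equations for an AR(p) process read, in matrix form,
  Gamma_p phi = r_p,   with   (Gamma_p)_{ij} = gamma(|i - j|),
                       (r_p)_i = gamma(i),   i,j = 1..p.
Substitute the sample gammas (Toeplitz matrix and right-hand side of size 2):
  Gamma_p = [[1.4559, -0.3033], [-0.3033, 1.4559]]
  r_p     = [-0.3033, -0.6763]
Written out:
  1.4559 phi_1 - 0.3033 phi_2 = -0.3033
  -0.3033 phi_1 + 1.4559 phi_2 = -0.6763
Solve by Cramer's rule:
  det = gamma(0)^2 - gamma(1)^2 = (1.4559)^2 - (-0.3033)^2 = 2.11964481 - 0.09199089 = 2.02765392
  phi_hat_1 = [gamma(1) gamma(0) - gamma(1) gamma(2)] / det = [(-0.3033)(1.4559) - (-0.3033)(-0.6763)] / 2.02765392 = -0.64669626 / 2.02765392 = -0.3189
  phi_hat_2 = [gamma(0) gamma(2) - gamma(1)^2] / det = [(1.4559)(-0.6763) - (-0.3033)^2] / 2.02765392 = -1.07661606 / 2.02765392 = -0.531
So phi_hat = [-0.3189, -0.5310].
Therefore phi_hat_1 = -0.3189.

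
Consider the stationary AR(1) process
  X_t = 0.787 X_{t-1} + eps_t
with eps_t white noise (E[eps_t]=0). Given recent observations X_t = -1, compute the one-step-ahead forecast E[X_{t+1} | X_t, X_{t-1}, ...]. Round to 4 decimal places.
E[X_{t+1} \mid \mathcal F_t] = -0.7870

For an AR(p) model X_t = c + sum_i phi_i X_{t-i} + eps_t, the
one-step-ahead conditional mean is
  E[X_{t+1} | X_t, ...] = c + sum_i phi_i X_{t+1-i}.
Substitute known values:
  E[X_{t+1} | ...] = (0.787) * (-1)
                   = -0.7870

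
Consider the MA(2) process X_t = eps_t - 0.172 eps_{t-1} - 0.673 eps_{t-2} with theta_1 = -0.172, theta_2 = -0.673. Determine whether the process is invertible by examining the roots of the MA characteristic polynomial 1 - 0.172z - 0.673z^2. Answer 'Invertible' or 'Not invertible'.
\text{Invertible}

The MA(q) characteristic polynomial is P(z) = 1 - 0.172z - 0.673z^2.
Invertibility requires all roots to lie outside the unit circle, i.e. |z| > 1 for every root.
Set 1 + (-0.172) z + (-0.673) z^2 = 0, i.e. a z^2 + b z + c = 0 with a = -0.673, b = -0.172, c = 1.
Discriminant D = b^2 - 4ac = (-0.172)^2 - 4*(-0.673)*1 = 0.029584 - (-2.692) = 2.721584.
D >= 0, so the roots are real: z = (-b +/- sqrt(D)) / (2a) = (0.172 +/- 1.649722) / (-1.346).
  z_1 = (0.172 + 1.649722) / (-1.346) = -1.3534,   |z_1| = 1.3534.
  z_2 = (0.172 - 1.649722) / (-1.346) = 1.0979,   |z_2| = 1.0979.
Moduli of all roots: 1.3534, 1.0979.
All moduli strictly greater than 1? Yes.
Verdict: Invertible.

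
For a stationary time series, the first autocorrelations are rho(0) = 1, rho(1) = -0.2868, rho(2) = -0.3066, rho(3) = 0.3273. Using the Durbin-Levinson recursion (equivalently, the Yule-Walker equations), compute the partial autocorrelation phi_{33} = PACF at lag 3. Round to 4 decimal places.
\phi_{33} = 0.1070

The PACF at lag k is phi_{kk}, the last component of the solution
to the Yule-Walker system G_k phi = r_k where
  (G_k)_{ij} = rho(|i - j|), (r_k)_i = rho(i), i,j = 1..k.
Equivalently, Durbin-Levinson gives phi_{kk} iteratively:
  phi_{11} = rho(1)
  phi_{kk} = [rho(k) - sum_{j=1..k-1} phi_{k-1,j} rho(k-j)]
            / [1 - sum_{j=1..k-1} phi_{k-1,j} rho(j)],
  phi_{k,j} = phi_{k-1,j} - phi_{kk} phi_{k-1,k-j},  j = 1..k-1.
Step k = 1:
  phi_11 = rho(1) = -0.2868.
Step k = 2:
  phi_22 = [rho(2) - phi_11 rho(1)] / [1 - phi_11 rho(1)] = [-0.3066 - (-0.2868)(-0.2868)] / [1 - (-0.2868)(-0.2868)]
         = -0.38885424 / 0.91774576 = -0.423706.
  Update: phi_21 = phi_11 - phi_22 phi_11 = -0.2868 - (-0.423706)(-0.2868) = -0.408319.
Step k = 3:
  phi_33 = [rho(3) - phi_21 rho(2) - phi_22 rho(1)] / [1 - phi_21 rho(1) - phi_22 rho(2)]
    numerator   = 0.3273 - (-0.408319)(-0.3066) - (-0.423706)(-0.2868) = 0.08059061
    denominator = 1 - (-0.408319)(-0.2868) - (-0.423706)(-0.3066) = 0.75298595
  phi_33 = 0.08059061 / 0.75298595 = 0.107.
Therefore phi_{33} = 0.1070.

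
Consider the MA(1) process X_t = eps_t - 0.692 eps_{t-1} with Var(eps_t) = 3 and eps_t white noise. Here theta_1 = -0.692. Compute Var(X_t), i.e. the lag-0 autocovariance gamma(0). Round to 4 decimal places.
\gamma(0) = 4.4366

For an MA(q) process X_t = eps_t + sum_i theta_i eps_{t-i} with
Var(eps_t) = sigma^2, the variance is
  gamma(0) = sigma^2 * (1 + sum_i theta_i^2).
  sum_i theta_i^2 = (-0.692)^2 = 0.478864.
  gamma(0) = 3 * (1 + 0.478864) = 3 * 1.478864 = 4.436592, which rounds to 4.4366.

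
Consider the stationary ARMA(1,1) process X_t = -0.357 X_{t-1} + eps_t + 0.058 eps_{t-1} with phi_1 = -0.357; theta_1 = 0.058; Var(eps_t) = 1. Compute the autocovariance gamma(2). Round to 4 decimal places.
\gamma(2) = 0.1198

Multiply the model equation by X_{t-k} and take expectations. With theta_0 = psi_0 = 1 and psi_j the MA(infinity) weights, this gives
  gamma(k) - sum_i phi_i gamma(k-i) = c_k,
  c_k = sigma^2 * sum_{j=k..q} theta_j psi_{j-k}   (c_k = 0 for k > q),
using gamma(-m) = gamma(m).
psi-weights needed (psi_j = theta_j + sum_i phi_i psi_{j-i}):
  psi_1 = theta_1 + phi_1 = 0.058 + (-0.357) = -0.299
Right-hand sides:
  c_0 = sigma^2 (1 + theta_1 psi_1) = 1 * (1 + (0.058)(-0.299)) = 1 * 0.982658 = 0.982658
  c_1 = sigma^2 theta_1 = 1 * (0.058) = 0.058
  c_2 = 0
Equations for k = 0 and k = 1 (AR order 1):
  gamma(0) = phi_1 gamma(1) + c_0
  gamma(1) = phi_1 gamma(0) + c_1
Substituting the second into the first: gamma(0) (1 - phi_1^2) = c_0 + phi_1 c_1, so
  gamma(0) = (c_0 + phi_1 c_1) / (1 - phi_1^2) = (0.982658 + (-0.357)(0.058)) / (1 - (-0.357)^2) = 0.961952 / 0.872551 = 1.102459.
  gamma(1) = phi_1 gamma(0) + c_1 = (-0.357)(1.102459) + (0.058) = -0.335578.
For k = 2 (> q): gamma(2) = phi_1 gamma(1) = (-0.357)(-0.335578) = 0.119801.
Therefore gamma(2) = 0.1198 (to 4 decimal places).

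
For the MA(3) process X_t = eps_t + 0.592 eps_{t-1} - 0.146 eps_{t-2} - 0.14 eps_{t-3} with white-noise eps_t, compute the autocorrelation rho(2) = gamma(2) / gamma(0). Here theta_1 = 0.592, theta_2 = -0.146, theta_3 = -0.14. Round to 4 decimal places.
\rho(2) = -0.1645

For an MA(q) process with theta_0 = 1, the autocovariance is
  gamma(k) = sigma^2 * sum_{i=0..q-k} theta_i * theta_{i+k},
and rho(k) = gamma(k) / gamma(0). Sigma^2 cancels.
  numerator   = (1)*(-0.146) + (0.592)*(-0.14) = -0.22888.
  denominator = (1)^2 + (0.592)^2 + (-0.146)^2 + (-0.14)^2 = 1.39138.
  rho(2) = -0.22888 / 1.39138 = -0.1645.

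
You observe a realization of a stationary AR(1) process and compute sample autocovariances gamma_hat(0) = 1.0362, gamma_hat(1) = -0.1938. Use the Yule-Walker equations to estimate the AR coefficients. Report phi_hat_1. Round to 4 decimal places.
\hat\phi_{1} = -0.1870

The Yule-Walker equations for an AR(p) process read, in matrix form,
  Gamma_p phi = r_p,   with   (Gamma_p)_{ij} = gamma(|i - j|),
                       (r_p)_i = gamma(i),   i,j = 1..p.
Substitute the sample gammas (Toeplitz matrix and right-hand side of size 1):
  Gamma_p = [[1.0362]]
  r_p     = [-0.1938]
With p = 1 this is the single equation gamma(0) phi_1 = gamma(1):
  phi_hat_1 = gamma(1) / gamma(0) = -0.1938 / 1.0362 = -0.1870.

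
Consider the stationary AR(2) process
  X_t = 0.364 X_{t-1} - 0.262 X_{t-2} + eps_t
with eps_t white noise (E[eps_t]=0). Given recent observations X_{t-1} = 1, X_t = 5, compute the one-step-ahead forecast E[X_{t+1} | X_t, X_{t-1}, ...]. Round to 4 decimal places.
E[X_{t+1} \mid \mathcal F_t] = 1.5580

For an AR(p) model X_t = c + sum_i phi_i X_{t-i} + eps_t, the
one-step-ahead conditional mean is
  E[X_{t+1} | X_t, ...] = c + sum_i phi_i X_{t+1-i}.
Substitute known values:
  E[X_{t+1} | ...] = (0.364) * (5) + (-0.262) * (1)
                   = 1.5580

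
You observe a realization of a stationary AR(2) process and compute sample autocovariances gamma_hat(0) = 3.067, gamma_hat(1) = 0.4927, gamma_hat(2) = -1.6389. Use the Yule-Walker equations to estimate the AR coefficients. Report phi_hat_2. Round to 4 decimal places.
\hat\phi_{2} = -0.5750

The Yule-Walker equations for an AR(p) process read, in matrix form,
  Gamma_p phi = r_p,   with   (Gamma_p)_{ij} = gamma(|i - j|),
                       (r_p)_i = gamma(i),   i,j = 1..p.
Substitute the sample gammas (Toeplitz matrix and right-hand side of size 2):
  Gamma_p = [[3.067, 0.4927], [0.4927, 3.067]]
  r_p     = [0.4927, -1.6389]
Written out:
  3.067 phi_1 + 0.4927 phi_2 = 0.4927
  0.4927 phi_1 + 3.067 phi_2 = -1.6389
Solve by Cramer's rule:
  det = gamma(0)^2 - gamma(1)^2 = (3.067)^2 - (0.4927)^2 = 9.406489 - 0.24275329 = 9.16373571
  phi_hat_1 = [gamma(1) gamma(0) - gamma(1) gamma(2)] / det = [(0.4927)(3.067) - (0.4927)(-1.6389)] / 9.16373571 = 2.31859693 / 9.16373571 = 0.253
  phi_hat_2 = [gamma(0) gamma(2) - gamma(1)^2] / det = [(3.067)(-1.6389) - (0.4927)^2] / 9.16373571 = -5.26925959 / 9.16373571 = -0.575
So phi_hat = [0.2530, -0.5750].
Therefore phi_hat_2 = -0.5750.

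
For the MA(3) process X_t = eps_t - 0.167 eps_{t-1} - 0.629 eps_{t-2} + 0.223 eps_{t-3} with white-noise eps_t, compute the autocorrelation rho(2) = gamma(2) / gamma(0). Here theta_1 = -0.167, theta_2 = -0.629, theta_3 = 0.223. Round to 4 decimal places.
\rho(2) = -0.4522

For an MA(q) process with theta_0 = 1, the autocovariance is
  gamma(k) = sigma^2 * sum_{i=0..q-k} theta_i * theta_{i+k},
and rho(k) = gamma(k) / gamma(0). Sigma^2 cancels.
  numerator   = (1)*(-0.629) + (-0.167)*(0.223) = -0.666241.
  denominator = (1)^2 + (-0.167)^2 + (-0.629)^2 + (0.223)^2 = 1.473259.
  rho(2) = -0.666241 / 1.473259 = -0.4522.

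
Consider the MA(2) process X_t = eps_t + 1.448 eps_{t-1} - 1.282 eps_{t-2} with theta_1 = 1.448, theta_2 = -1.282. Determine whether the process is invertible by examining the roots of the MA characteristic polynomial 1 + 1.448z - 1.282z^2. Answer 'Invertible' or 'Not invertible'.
\text{Not invertible}

The MA(q) characteristic polynomial is P(z) = 1 + 1.448z - 1.282z^2.
Invertibility requires all roots to lie outside the unit circle, i.e. |z| > 1 for every root.
Set 1 + (1.448) z + (-1.282) z^2 = 0, i.e. a z^2 + b z + c = 0 with a = -1.282, b = 1.448, c = 1.
Discriminant D = b^2 - 4ac = (1.448)^2 - 4*(-1.282)*1 = 2.096704 - (-5.128) = 7.224704.
D >= 0, so the roots are real: z = (-b +/- sqrt(D)) / (2a) = (-1.448 +/- 2.687881) / (-2.564).
  z_1 = (-1.448 + 2.687881) / (-2.564) = -0.4836,   |z_1| = 0.4836.
  z_2 = (-1.448 - 2.687881) / (-2.564) = 1.6131,   |z_2| = 1.6131.
Moduli of all roots: 0.4836, 1.6131.
All moduli strictly greater than 1? No.
Verdict: Not invertible.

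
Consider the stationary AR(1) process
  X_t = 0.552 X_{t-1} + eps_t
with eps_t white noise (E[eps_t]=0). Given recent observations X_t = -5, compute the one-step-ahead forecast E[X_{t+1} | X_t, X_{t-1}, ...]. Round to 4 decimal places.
E[X_{t+1} \mid \mathcal F_t] = -2.7600

For an AR(p) model X_t = c + sum_i phi_i X_{t-i} + eps_t, the
one-step-ahead conditional mean is
  E[X_{t+1} | X_t, ...] = c + sum_i phi_i X_{t+1-i}.
Substitute known values:
  E[X_{t+1} | ...] = (0.552) * (-5)
                   = -2.7600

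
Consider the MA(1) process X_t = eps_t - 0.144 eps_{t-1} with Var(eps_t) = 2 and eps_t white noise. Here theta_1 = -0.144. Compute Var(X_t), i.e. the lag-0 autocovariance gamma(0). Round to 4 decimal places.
\gamma(0) = 2.0415

For an MA(q) process X_t = eps_t + sum_i theta_i eps_{t-i} with
Var(eps_t) = sigma^2, the variance is
  gamma(0) = sigma^2 * (1 + sum_i theta_i^2).
  sum_i theta_i^2 = (-0.144)^2 = 0.020736.
  gamma(0) = 2 * (1 + 0.020736) = 2 * 1.020736 = 2.041472, which rounds to 2.0415.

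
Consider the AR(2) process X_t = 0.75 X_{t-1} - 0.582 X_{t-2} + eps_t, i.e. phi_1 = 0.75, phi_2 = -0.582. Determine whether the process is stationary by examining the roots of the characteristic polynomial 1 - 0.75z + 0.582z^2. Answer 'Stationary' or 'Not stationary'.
\text{Stationary}

The AR(p) characteristic polynomial is P(z) = 1 - 0.75z + 0.582z^2.
Stationarity requires all roots to lie outside the unit circle, i.e. |z| > 1 for every root.
Set 1 + (-0.75) z + (0.582) z^2 = 0, i.e. a z^2 + b z + c = 0 with a = 0.582, b = -0.75, c = 1.
Discriminant D = b^2 - 4ac = (-0.75)^2 - 4*(0.582)*1 = 0.5625 - (2.328) = -1.7655.
D < 0, so the roots are the complex-conjugate pair z = (-b +/- i sqrt(-D)) / (2a) = 0.6443 +/- 1.1415i.
For a conjugate pair |z|^2 = z * conj(z) = (product of roots) = c/a = 1/(0.582) = 1.718213, so |z| = sqrt(1.718213) = 1.3108 for both roots.
Moduli of all roots: 1.3108, 1.3108.
All moduli strictly greater than 1? Yes.
Verdict: Stationary.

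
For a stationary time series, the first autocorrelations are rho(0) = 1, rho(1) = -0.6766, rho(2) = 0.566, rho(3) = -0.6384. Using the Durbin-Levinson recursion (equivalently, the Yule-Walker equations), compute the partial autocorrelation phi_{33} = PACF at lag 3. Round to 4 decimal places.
\phi_{33} = -0.3781

The PACF at lag k is phi_{kk}, the last component of the solution
to the Yule-Walker system G_k phi = r_k where
  (G_k)_{ij} = rho(|i - j|), (r_k)_i = rho(i), i,j = 1..k.
Equivalently, Durbin-Levinson gives phi_{kk} iteratively:
  phi_{11} = rho(1)
  phi_{kk} = [rho(k) - sum_{j=1..k-1} phi_{k-1,j} rho(k-j)]
            / [1 - sum_{j=1..k-1} phi_{k-1,j} rho(j)],
  phi_{k,j} = phi_{k-1,j} - phi_{kk} phi_{k-1,k-j},  j = 1..k-1.
Step k = 1:
  phi_11 = rho(1) = -0.6766.
Step k = 2:
  phi_22 = [rho(2) - phi_11 rho(1)] / [1 - phi_11 rho(1)] = [0.566 - (-0.6766)(-0.6766)] / [1 - (-0.6766)(-0.6766)]
         = 0.10821244 / 0.54221244 = 0.199576.
  Update: phi_21 = phi_11 - phi_22 phi_11 = -0.6766 - (0.199576)(-0.6766) = -0.541567.
Step k = 3:
  phi_33 = [rho(3) - phi_21 rho(2) - phi_22 rho(1)] / [1 - phi_21 rho(1) - phi_22 rho(2)]
    numerator   = -0.6384 - (-0.541567)(0.566) - (0.199576)(-0.6766) = -0.19684011
    denominator = 1 - (-0.541567)(-0.6766) - (0.199576)(0.566) = 0.52061586
  phi_33 = -0.19684011 / 0.52061586 = -0.3781.
Therefore phi_{33} = -0.3781.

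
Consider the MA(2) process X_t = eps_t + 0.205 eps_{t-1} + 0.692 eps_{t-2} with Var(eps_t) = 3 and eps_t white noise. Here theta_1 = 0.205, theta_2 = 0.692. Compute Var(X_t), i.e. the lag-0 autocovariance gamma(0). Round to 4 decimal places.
\gamma(0) = 4.5627

For an MA(q) process X_t = eps_t + sum_i theta_i eps_{t-i} with
Var(eps_t) = sigma^2, the variance is
  gamma(0) = sigma^2 * (1 + sum_i theta_i^2).
  sum_i theta_i^2 = (0.205)^2 + (0.692)^2 = 0.042025 + 0.478864 = 0.520889.
  gamma(0) = 3 * (1 + 0.520889) = 3 * 1.520889 = 4.562667, which rounds to 4.5627.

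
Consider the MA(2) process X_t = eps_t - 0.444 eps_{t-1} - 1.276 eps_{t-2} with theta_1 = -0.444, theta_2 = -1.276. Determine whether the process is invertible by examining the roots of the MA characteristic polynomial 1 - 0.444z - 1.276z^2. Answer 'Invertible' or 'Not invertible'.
\text{Not invertible}

The MA(q) characteristic polynomial is P(z) = 1 - 0.444z - 1.276z^2.
Invertibility requires all roots to lie outside the unit circle, i.e. |z| > 1 for every root.
Set 1 + (-0.444) z + (-1.276) z^2 = 0, i.e. a z^2 + b z + c = 0 with a = -1.276, b = -0.444, c = 1.
Discriminant D = b^2 - 4ac = (-0.444)^2 - 4*(-1.276)*1 = 0.197136 - (-5.104) = 5.301136.
D >= 0, so the roots are real: z = (-b +/- sqrt(D)) / (2a) = (0.444 +/- 2.30242) / (-2.552).
  z_1 = (0.444 + 2.30242) / (-2.552) = -1.0762,   |z_1| = 1.0762.
  z_2 = (0.444 - 2.30242) / (-2.552) = 0.7282,   |z_2| = 0.7282.
Moduli of all roots: 1.0762, 0.7282.
All moduli strictly greater than 1? No.
Verdict: Not invertible.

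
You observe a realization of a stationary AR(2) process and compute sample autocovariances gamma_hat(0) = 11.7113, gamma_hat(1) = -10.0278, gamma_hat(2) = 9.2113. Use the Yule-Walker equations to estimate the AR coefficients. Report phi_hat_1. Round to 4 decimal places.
\hat\phi_{1} = -0.6850

The Yule-Walker equations for an AR(p) process read, in matrix form,
  Gamma_p phi = r_p,   with   (Gamma_p)_{ij} = gamma(|i - j|),
                       (r_p)_i = gamma(i),   i,j = 1..p.
Substitute the sample gammas (Toeplitz matrix and right-hand side of size 2):
  Gamma_p = [[11.7113, -10.0278], [-10.0278, 11.7113]]
  r_p     = [-10.0278, 9.2113]
Written out:
  11.7113 phi_1 - 10.0278 phi_2 = -10.0278
  -10.0278 phi_1 + 11.7113 phi_2 = 9.2113
Solve by Cramer's rule:
  det = gamma(0)^2 - gamma(1)^2 = (11.7113)^2 - (-10.0278)^2 = 137.15454769 - 100.55677284 = 36.59777485
  phi_hat_1 = [gamma(1) gamma(0) - gamma(1) gamma(2)] / det = [(-10.0278)(11.7113) - (-10.0278)(9.2113)] / 36.59777485 = -25.0695 / 36.59777485 = -0.685
  phi_hat_2 = [gamma(0) gamma(2) - gamma(1)^2] / det = [(11.7113)(9.2113) - (-10.0278)^2] / 36.59777485 = 7.31952485 / 36.59777485 = 0.2
So phi_hat = [-0.6850, 0.2000].
Therefore phi_hat_1 = -0.6850.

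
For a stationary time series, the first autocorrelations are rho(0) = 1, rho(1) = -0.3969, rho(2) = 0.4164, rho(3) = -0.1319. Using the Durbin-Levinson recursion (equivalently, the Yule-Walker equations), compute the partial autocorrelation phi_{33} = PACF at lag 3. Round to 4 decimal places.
\phi_{33} = 0.1370

The PACF at lag k is phi_{kk}, the last component of the solution
to the Yule-Walker system G_k phi = r_k where
  (G_k)_{ij} = rho(|i - j|), (r_k)_i = rho(i), i,j = 1..k.
Equivalently, Durbin-Levinson gives phi_{kk} iteratively:
  phi_{11} = rho(1)
  phi_{kk} = [rho(k) - sum_{j=1..k-1} phi_{k-1,j} rho(k-j)]
            / [1 - sum_{j=1..k-1} phi_{k-1,j} rho(j)],
  phi_{k,j} = phi_{k-1,j} - phi_{kk} phi_{k-1,k-j},  j = 1..k-1.
Step k = 1:
  phi_11 = rho(1) = -0.3969.
Step k = 2:
  phi_22 = [rho(2) - phi_11 rho(1)] / [1 - phi_11 rho(1)] = [0.4164 - (-0.3969)(-0.3969)] / [1 - (-0.3969)(-0.3969)]
         = 0.25887039 / 0.84247039 = 0.307275.
  Update: phi_21 = phi_11 - phi_22 phi_11 = -0.3969 - (0.307275)(-0.3969) = -0.274942.
Step k = 3:
  phi_33 = [rho(3) - phi_21 rho(2) - phi_22 rho(1)] / [1 - phi_21 rho(1) - phi_22 rho(2)]
    numerator   = -0.1319 - (-0.274942)(0.4164) - (0.307275)(-0.3969) = 0.10454361
    denominator = 1 - (-0.274942)(-0.3969) - (0.307275)(0.4164) = 0.7629259
  phi_33 = 0.10454361 / 0.7629259 = 0.137.
Therefore phi_{33} = 0.1370.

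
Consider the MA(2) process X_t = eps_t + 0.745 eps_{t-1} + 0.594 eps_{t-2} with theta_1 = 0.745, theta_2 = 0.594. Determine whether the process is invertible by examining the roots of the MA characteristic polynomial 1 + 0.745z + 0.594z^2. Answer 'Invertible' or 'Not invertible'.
\text{Invertible}

The MA(q) characteristic polynomial is P(z) = 1 + 0.745z + 0.594z^2.
Invertibility requires all roots to lie outside the unit circle, i.e. |z| > 1 for every root.
Set 1 + (0.745) z + (0.594) z^2 = 0, i.e. a z^2 + b z + c = 0 with a = 0.594, b = 0.745, c = 1.
Discriminant D = b^2 - 4ac = (0.745)^2 - 4*(0.594)*1 = 0.555025 - (2.376) = -1.820975.
D < 0, so the roots are the complex-conjugate pair z = (-b +/- i sqrt(-D)) / (2a) = -0.6271 +/- 1.1359i.
For a conjugate pair |z|^2 = z * conj(z) = (product of roots) = c/a = 1/(0.594) = 1.683502, so |z| = sqrt(1.683502) = 1.2975 for both roots.
Moduli of all roots: 1.2975, 1.2975.
All moduli strictly greater than 1? Yes.
Verdict: Invertible.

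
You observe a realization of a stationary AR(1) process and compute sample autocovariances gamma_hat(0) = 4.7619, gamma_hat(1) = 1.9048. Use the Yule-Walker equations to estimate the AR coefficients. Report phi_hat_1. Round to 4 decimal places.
\hat\phi_{1} = 0.4000

The Yule-Walker equations for an AR(p) process read, in matrix form,
  Gamma_p phi = r_p,   with   (Gamma_p)_{ij} = gamma(|i - j|),
                       (r_p)_i = gamma(i),   i,j = 1..p.
Substitute the sample gammas (Toeplitz matrix and right-hand side of size 1):
  Gamma_p = [[4.7619]]
  r_p     = [1.9048]
With p = 1 this is the single equation gamma(0) phi_1 = gamma(1):
  phi_hat_1 = gamma(1) / gamma(0) = 1.9048 / 4.7619 = 0.4000.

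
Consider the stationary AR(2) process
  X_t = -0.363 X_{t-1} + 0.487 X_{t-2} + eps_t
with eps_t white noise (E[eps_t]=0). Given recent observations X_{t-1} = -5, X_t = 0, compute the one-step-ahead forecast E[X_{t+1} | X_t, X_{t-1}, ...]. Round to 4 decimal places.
E[X_{t+1} \mid \mathcal F_t] = -2.4350

For an AR(p) model X_t = c + sum_i phi_i X_{t-i} + eps_t, the
one-step-ahead conditional mean is
  E[X_{t+1} | X_t, ...] = c + sum_i phi_i X_{t+1-i}.
Substitute known values:
  E[X_{t+1} | ...] = (-0.363) * (0) + (0.487) * (-5)
                   = -2.4350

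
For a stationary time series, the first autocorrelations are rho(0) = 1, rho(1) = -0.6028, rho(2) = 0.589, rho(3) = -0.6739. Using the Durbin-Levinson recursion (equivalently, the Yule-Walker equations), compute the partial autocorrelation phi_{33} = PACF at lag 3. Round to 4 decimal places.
\phi_{33} = -0.4151

The PACF at lag k is phi_{kk}, the last component of the solution
to the Yule-Walker system G_k phi = r_k where
  (G_k)_{ij} = rho(|i - j|), (r_k)_i = rho(i), i,j = 1..k.
Equivalently, Durbin-Levinson gives phi_{kk} iteratively:
  phi_{11} = rho(1)
  phi_{kk} = [rho(k) - sum_{j=1..k-1} phi_{k-1,j} rho(k-j)]
            / [1 - sum_{j=1..k-1} phi_{k-1,j} rho(j)],
  phi_{k,j} = phi_{k-1,j} - phi_{kk} phi_{k-1,k-j},  j = 1..k-1.
Step k = 1:
  phi_11 = rho(1) = -0.6028.
Step k = 2:
  phi_22 = [rho(2) - phi_11 rho(1)] / [1 - phi_11 rho(1)] = [0.589 - (-0.6028)(-0.6028)] / [1 - (-0.6028)(-0.6028)]
         = 0.22563216 / 0.63663216 = 0.354415.
  Update: phi_21 = phi_11 - phi_22 phi_11 = -0.6028 - (0.354415)(-0.6028) = -0.389158.
Step k = 3:
  phi_33 = [rho(3) - phi_21 rho(2) - phi_22 rho(1)] / [1 - phi_21 rho(1) - phi_22 rho(2)]
    numerator   = -0.6739 - (-0.389158)(0.589) - (0.354415)(-0.6028) = -0.23104413
    denominator = 1 - (-0.389158)(-0.6028) - (0.354415)(0.589) = 0.55666468
  phi_33 = -0.23104413 / 0.55666468 = -0.4151.
Therefore phi_{33} = -0.4151.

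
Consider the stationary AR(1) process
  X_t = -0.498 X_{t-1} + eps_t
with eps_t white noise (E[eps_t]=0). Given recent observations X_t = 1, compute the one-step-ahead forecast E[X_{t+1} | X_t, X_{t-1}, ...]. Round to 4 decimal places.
E[X_{t+1} \mid \mathcal F_t] = -0.4980

For an AR(p) model X_t = c + sum_i phi_i X_{t-i} + eps_t, the
one-step-ahead conditional mean is
  E[X_{t+1} | X_t, ...] = c + sum_i phi_i X_{t+1-i}.
Substitute known values:
  E[X_{t+1} | ...] = (-0.498) * (1)
                   = -0.4980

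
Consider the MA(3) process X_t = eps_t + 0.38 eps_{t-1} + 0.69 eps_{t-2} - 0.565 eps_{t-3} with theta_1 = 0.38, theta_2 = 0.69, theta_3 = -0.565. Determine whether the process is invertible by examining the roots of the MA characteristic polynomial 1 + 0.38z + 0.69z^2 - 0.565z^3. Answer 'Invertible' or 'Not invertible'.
\text{Not invertible}

The MA(q) characteristic polynomial is P(z) = 1 + 0.38z + 0.69z^2 - 0.565z^3.
Invertibility requires all roots to lie outside the unit circle, i.e. |z| > 1 for every root.
Degree 3: look for a simple real root z0 first, then factor out (1 - z/z0) and solve the remaining quadratic.
Testing z0 = 2: P(2) = 1 + (0.38)(2) + (0.69)(2)^2 + (-0.565)(2)^3
  = 1 + (0.76) + (2.76) + (-4.52) = 0.  So z_0 = 2 is a root, |z_0| = 2.
Divide out the factor (1 - 0.5 z) = (1 - z/z0) (since 1/z0 = 0.5):
  P(z) = (1 - 0.5 z)(1 + (0.88) z + (1.13) z^2)
  [check: z-coef 0.88 - (0.5) = 0.38; z^2-coef 1.13 - (0.5)(0.88) = 0.69; z^3-coef -(0.5)(1.13) = -0.565.]
Remaining roots from the quadratic factor 1 + (0.88) z + (1.13) z^2:
  Set 1 + (0.88) z + (1.13) z^2 = 0, i.e. a z^2 + b z + c = 0 with a = 1.13, b = 0.88, c = 1.
  Discriminant D = b^2 - 4ac = (0.88)^2 - 4*(1.13)*1 = 0.7744 - (4.52) = -3.7456.
  D < 0, so the roots are the complex-conjugate pair z = (-b +/- i sqrt(-D)) / (2a) = -0.3894 +/- 0.8564i.
  For a conjugate pair |z|^2 = z * conj(z) = (product of roots) = c/a = 1/(1.13) = 0.884956, so |z| = sqrt(0.884956) = 0.9407 for both roots.
Moduli of all roots: 2.0000, 0.9407, 0.9407.
All moduli strictly greater than 1? No.
Verdict: Not invertible.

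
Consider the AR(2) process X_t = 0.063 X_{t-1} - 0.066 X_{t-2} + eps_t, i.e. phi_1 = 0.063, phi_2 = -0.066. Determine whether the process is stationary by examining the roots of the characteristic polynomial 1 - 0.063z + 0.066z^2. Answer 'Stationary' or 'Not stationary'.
\text{Stationary}

The AR(p) characteristic polynomial is P(z) = 1 - 0.063z + 0.066z^2.
Stationarity requires all roots to lie outside the unit circle, i.e. |z| > 1 for every root.
Set 1 + (-0.063) z + (0.066) z^2 = 0, i.e. a z^2 + b z + c = 0 with a = 0.066, b = -0.063, c = 1.
Discriminant D = b^2 - 4ac = (-0.063)^2 - 4*(0.066)*1 = 0.003969 - (0.264) = -0.260031.
D < 0, so the roots are the complex-conjugate pair z = (-b +/- i sqrt(-D)) / (2a) = 0.4773 +/- 3.8631i.
For a conjugate pair |z|^2 = z * conj(z) = (product of roots) = c/a = 1/(0.066) = 15.151515, so |z| = sqrt(15.151515) = 3.8925 for both roots.
Moduli of all roots: 3.8925, 3.8925.
All moduli strictly greater than 1? Yes.
Verdict: Stationary.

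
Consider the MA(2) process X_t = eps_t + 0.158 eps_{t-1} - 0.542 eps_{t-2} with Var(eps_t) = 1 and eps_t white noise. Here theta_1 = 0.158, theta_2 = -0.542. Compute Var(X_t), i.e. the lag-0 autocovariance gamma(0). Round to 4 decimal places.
\gamma(0) = 1.3187

For an MA(q) process X_t = eps_t + sum_i theta_i eps_{t-i} with
Var(eps_t) = sigma^2, the variance is
  gamma(0) = sigma^2 * (1 + sum_i theta_i^2).
  sum_i theta_i^2 = (0.158)^2 + (-0.542)^2 = 0.024964 + 0.293764 = 0.318728.
  gamma(0) = 1 * (1 + 0.318728) = 1 * 1.318728 = 1.318728, which rounds to 1.3187.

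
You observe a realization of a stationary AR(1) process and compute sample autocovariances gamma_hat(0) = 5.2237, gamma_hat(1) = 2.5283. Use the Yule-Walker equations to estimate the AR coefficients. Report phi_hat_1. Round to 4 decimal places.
\hat\phi_{1} = 0.4840

The Yule-Walker equations for an AR(p) process read, in matrix form,
  Gamma_p phi = r_p,   with   (Gamma_p)_{ij} = gamma(|i - j|),
                       (r_p)_i = gamma(i),   i,j = 1..p.
Substitute the sample gammas (Toeplitz matrix and right-hand side of size 1):
  Gamma_p = [[5.2237]]
  r_p     = [2.5283]
With p = 1 this is the single equation gamma(0) phi_1 = gamma(1):
  phi_hat_1 = gamma(1) / gamma(0) = 2.5283 / 5.2237 = 0.4840.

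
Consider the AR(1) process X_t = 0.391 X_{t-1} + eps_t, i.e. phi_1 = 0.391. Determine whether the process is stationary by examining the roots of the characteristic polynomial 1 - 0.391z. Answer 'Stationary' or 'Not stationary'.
\text{Stationary}

The AR(p) characteristic polynomial is P(z) = 1 - 0.391z.
Stationarity requires all roots to lie outside the unit circle, i.e. |z| > 1 for every root.
This is linear in z: 1 + (-0.391) z = 0  =>  z = -1/(-0.391) = 2.557545,  |z| = 2.557545.
Moduli of all roots: 2.5575.
All moduli strictly greater than 1? Yes.
Verdict: Stationary.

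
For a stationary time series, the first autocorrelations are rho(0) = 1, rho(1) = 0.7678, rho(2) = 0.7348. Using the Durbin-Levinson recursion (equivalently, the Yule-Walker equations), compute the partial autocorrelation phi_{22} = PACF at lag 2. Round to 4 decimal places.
\phi_{22} = 0.3539

The PACF at lag k is phi_{kk}, the last component of the solution
to the Yule-Walker system G_k phi = r_k where
  (G_k)_{ij} = rho(|i - j|), (r_k)_i = rho(i), i,j = 1..k.
Equivalently, Durbin-Levinson gives phi_{kk} iteratively:
  phi_{11} = rho(1)
  phi_{kk} = [rho(k) - sum_{j=1..k-1} phi_{k-1,j} rho(k-j)]
            / [1 - sum_{j=1..k-1} phi_{k-1,j} rho(j)],
  phi_{k,j} = phi_{k-1,j} - phi_{kk} phi_{k-1,k-j},  j = 1..k-1.
Step k = 1:
  phi_11 = rho(1) = 0.7678.
Step k = 2:
  phi_22 = [rho(2) - phi_11 rho(1)] / [1 - phi_11 rho(1)] = [0.7348 - (0.7678)(0.7678)] / [1 - (0.7678)(0.7678)]
         = 0.14528316 / 0.41048316 = 0.3539.
Therefore phi_{22} = 0.3539.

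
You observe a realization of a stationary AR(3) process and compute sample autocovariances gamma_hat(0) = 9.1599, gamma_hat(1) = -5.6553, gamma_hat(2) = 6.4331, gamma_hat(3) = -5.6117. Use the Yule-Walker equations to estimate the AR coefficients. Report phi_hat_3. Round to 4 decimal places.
\hat\phi_{3} = -0.1850

The Yule-Walker equations for an AR(p) process read, in matrix form,
  Gamma_p phi = r_p,   with   (Gamma_p)_{ij} = gamma(|i - j|),
                       (r_p)_i = gamma(i),   i,j = 1..p.
Substitute the sample gammas (Toeplitz matrix and right-hand side of size 3):
  Gamma_p = [[9.1599, -5.6553, 6.4331], [-5.6553, 9.1599, -5.6553], [6.4331, -5.6553, 9.1599]]
  r_p     = [-5.6553, 6.4331, -5.6117]
Written out (R1..R3):
  (R1) 9.1599 phi_1 - 5.6553 phi_2 + 6.4331 phi_3 = -5.6553
  (R2) -5.6553 phi_1 + 9.1599 phi_2 - 5.6553 phi_3 = 6.4331
  (R3) 6.4331 phi_1 - 5.6553 phi_2 + 9.1599 phi_3 = -5.6117
Gaussian elimination:
  R2 <- R2 - (-5.6553/9.1599) R1 = R2 - (-0.617398) R1:  5.668332 phi_2 - 1.68352 phi_3 = 2.941532
  R3 <- R3 - (6.4331/9.1599) R1 = R3 - (0.702311) R1:  -1.68352 phi_2 + 4.641862 phi_3 = -1.63992
  R3 <- R3 - (-1.68352/5.668332) R2 = R3 - (-0.297004) R2:  4.141849 phi_3 = -0.766272
Back-substitution:
  phi_hat_3 = -0.766272 / 4.141849 = -0.185007
  phi_hat_2 = (2.941532 - (-1.68352)(-0.185007)) / 5.668332 = 0.463993
  phi_hat_1 = (-5.6553 - (-5.6553)(0.463993) - (6.4331)(-0.185007)) / 9.1599 = -0.200997
So phi_hat = [-0.2010, 0.4640, -0.1850].
Therefore phi_hat_3 = -0.1850.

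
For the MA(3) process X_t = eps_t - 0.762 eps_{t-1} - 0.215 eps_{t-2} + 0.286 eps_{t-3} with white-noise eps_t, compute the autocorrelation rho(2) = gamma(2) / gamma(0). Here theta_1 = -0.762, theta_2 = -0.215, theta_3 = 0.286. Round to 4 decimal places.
\rho(2) = -0.2534

For an MA(q) process with theta_0 = 1, the autocovariance is
  gamma(k) = sigma^2 * sum_{i=0..q-k} theta_i * theta_{i+k},
and rho(k) = gamma(k) / gamma(0). Sigma^2 cancels.
  numerator   = (1)*(-0.215) + (-0.762)*(0.286) = -0.432932.
  denominator = (1)^2 + (-0.762)^2 + (-0.215)^2 + (0.286)^2 = 1.708665.
  rho(2) = -0.432932 / 1.708665 = -0.2534.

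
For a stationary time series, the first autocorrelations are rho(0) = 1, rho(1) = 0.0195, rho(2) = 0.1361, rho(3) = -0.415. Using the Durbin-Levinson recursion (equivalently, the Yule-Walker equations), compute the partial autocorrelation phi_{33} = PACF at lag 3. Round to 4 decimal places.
\phi_{33} = -0.4280

The PACF at lag k is phi_{kk}, the last component of the solution
to the Yule-Walker system G_k phi = r_k where
  (G_k)_{ij} = rho(|i - j|), (r_k)_i = rho(i), i,j = 1..k.
Equivalently, Durbin-Levinson gives phi_{kk} iteratively:
  phi_{11} = rho(1)
  phi_{kk} = [rho(k) - sum_{j=1..k-1} phi_{k-1,j} rho(k-j)]
            / [1 - sum_{j=1..k-1} phi_{k-1,j} rho(j)],
  phi_{k,j} = phi_{k-1,j} - phi_{kk} phi_{k-1,k-j},  j = 1..k-1.
Step k = 1:
  phi_11 = rho(1) = 0.0195.
Step k = 2:
  phi_22 = [rho(2) - phi_11 rho(1)] / [1 - phi_11 rho(1)] = [0.1361 - (0.0195)(0.0195)] / [1 - (0.0195)(0.0195)]
         = 0.13571975 / 0.99961975 = 0.135771.
  Update: phi_21 = phi_11 - phi_22 phi_11 = 0.0195 - (0.135771)(0.0195) = 0.016852.
Step k = 3:
  phi_33 = [rho(3) - phi_21 rho(2) - phi_22 rho(1)] / [1 - phi_21 rho(1) - phi_22 rho(2)]
    numerator   = -0.415 - (0.016852)(0.1361) - (0.135771)(0.0195) = -0.41994116
    denominator = 1 - (0.016852)(0.0195) - (0.135771)(0.1361) = 0.98119289
  phi_33 = -0.41994116 / 0.98119289 = -0.428.
Therefore phi_{33} = -0.4280.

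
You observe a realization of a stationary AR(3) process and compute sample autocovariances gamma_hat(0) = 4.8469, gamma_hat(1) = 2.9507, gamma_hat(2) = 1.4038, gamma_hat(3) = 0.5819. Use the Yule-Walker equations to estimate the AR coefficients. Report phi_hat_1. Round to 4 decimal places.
\hat\phi_{1} = 0.6870

The Yule-Walker equations for an AR(p) process read, in matrix form,
  Gamma_p phi = r_p,   with   (Gamma_p)_{ij} = gamma(|i - j|),
                       (r_p)_i = gamma(i),   i,j = 1..p.
Substitute the sample gammas (Toeplitz matrix and right-hand side of size 3):
  Gamma_p = [[4.8469, 2.9507, 1.4038], [2.9507, 4.8469, 2.9507], [1.4038, 2.9507, 4.8469]]
  r_p     = [2.9507, 1.4038, 0.5819]
Written out (R1..R3):
  (R1) 4.8469 phi_1 + 2.9507 phi_2 + 1.4038 phi_3 = 2.9507
  (R2) 2.9507 phi_1 + 4.8469 phi_2 + 2.9507 phi_3 = 1.4038
  (R3) 1.4038 phi_1 + 2.9507 phi_2 + 4.8469 phi_3 = 0.5819
Gaussian elimination:
  R2 <- R2 - (2.9507/4.8469) R1 = R2 - (0.608781) R1:  3.05057 phi_2 + 2.096093 phi_3 = -0.39253
  R3 <- R3 - (1.4038/4.8469) R1 = R3 - (0.289628) R1:  2.096093 phi_2 + 4.44032 phi_3 = -0.272707
  R3 <- R3 - (2.096093/3.05057) R2 = R3 - (0.687115) R2:  3.000062 phi_3 = -0.002993
Back-substitution:
  phi_hat_3 = -0.002993 / 3.000062 = -0.000998
  phi_hat_2 = (-0.39253 - (2.096093)(-0.000998)) / 3.05057 = -0.127989
  phi_hat_1 = (2.9507 - (2.9507)(-0.127989) - (1.4038)(-0.000998)) / 4.8469 = 0.686987
So phi_hat = [0.6870, -0.1280, -0.0010].
Therefore phi_hat_1 = 0.6870.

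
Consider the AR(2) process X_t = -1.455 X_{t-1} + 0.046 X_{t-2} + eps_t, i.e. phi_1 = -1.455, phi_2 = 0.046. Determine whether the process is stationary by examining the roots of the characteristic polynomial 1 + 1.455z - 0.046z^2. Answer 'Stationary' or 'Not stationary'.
\text{Not stationary}

The AR(p) characteristic polynomial is P(z) = 1 + 1.455z - 0.046z^2.
Stationarity requires all roots to lie outside the unit circle, i.e. |z| > 1 for every root.
Set 1 + (1.455) z + (-0.046) z^2 = 0, i.e. a z^2 + b z + c = 0 with a = -0.046, b = 1.455, c = 1.
Discriminant D = b^2 - 4ac = (1.455)^2 - 4*(-0.046)*1 = 2.117025 - (-0.184) = 2.301025.
D >= 0, so the roots are real: z = (-b +/- sqrt(D)) / (2a) = (-1.455 +/- 1.516913) / (-0.092).
  z_1 = (-1.455 + 1.516913) / (-0.092) = -0.673,   |z_1| = 0.673.
  z_2 = (-1.455 - 1.516913) / (-0.092) = 32.3034,   |z_2| = 32.3034.
Moduli of all roots: 0.6730, 32.3034.
All moduli strictly greater than 1? No.
Verdict: Not stationary.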